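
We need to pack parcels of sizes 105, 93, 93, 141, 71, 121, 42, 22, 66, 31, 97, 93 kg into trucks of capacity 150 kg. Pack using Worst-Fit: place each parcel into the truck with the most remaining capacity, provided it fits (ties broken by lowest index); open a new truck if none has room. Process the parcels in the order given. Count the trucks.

Put 105 kg in truck 1; 45 kg remain.
Put 93 kg in truck 2; 57 kg remain.
Put 93 kg in truck 3; 57 kg remain.
Put 141 kg in truck 4; 9 kg remain.
Put 71 kg in truck 5; 79 kg remain.
Put 121 kg in truck 6; 29 kg remain.
Put 42 kg in truck 5; 37 kg remain.
Put 22 kg in truck 2; 35 kg remain.
Put 66 kg in truck 7; 84 kg remain.
Put 31 kg in truck 7; 53 kg remain.
Put 97 kg in truck 8; 53 kg remain.
Put 93 kg in truck 9; 57 kg remain.
Final trucks: [105] [93,22] [93] [141] [71,42] [121] [66,31] [97] [93].

9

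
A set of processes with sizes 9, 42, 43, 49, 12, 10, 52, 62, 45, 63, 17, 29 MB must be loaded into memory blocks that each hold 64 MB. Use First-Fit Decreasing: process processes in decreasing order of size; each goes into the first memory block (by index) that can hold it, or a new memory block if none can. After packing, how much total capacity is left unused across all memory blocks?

79

Sorted descending: 63, 62, 52, 49, 45, 43, 42, 29, 17, 12, 10, 9.
Put 63 MB in memory block 1; 1 MB remain.
Put 62 MB in memory block 2; 2 MB remain.
Put 52 MB in memory block 3; 12 MB remain.
Put 49 MB in memory block 4; 15 MB remain.
Put 45 MB in memory block 5; 19 MB remain.
Put 43 MB in memory block 6; 21 MB remain.
Put 42 MB in memory block 7; 22 MB remain.
Put 29 MB in memory block 8; 35 MB remain.
Put 17 MB in memory block 5; 2 MB remain.
Put 12 MB in memory block 3; 0 MB remain.
Put 10 MB in memory block 4; 5 MB remain.
Put 9 MB in memory block 6; 12 MB remain.
8 memory blocks × 64 MB = 512 MB; used 433 MB; unused 79 MB.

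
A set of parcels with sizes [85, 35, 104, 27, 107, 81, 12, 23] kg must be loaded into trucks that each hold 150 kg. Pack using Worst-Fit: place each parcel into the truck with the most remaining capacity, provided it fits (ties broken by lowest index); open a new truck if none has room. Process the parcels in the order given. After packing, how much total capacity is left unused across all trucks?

126

85 kg → truck 1 (remaining 65 kg)
35 kg → truck 1 (remaining 30 kg)
104 kg → truck 2 (remaining 46 kg)
27 kg → truck 2 (remaining 19 kg)
107 kg → truck 3 (remaining 43 kg)
81 kg → truck 4 (remaining 69 kg)
12 kg → truck 4 (remaining 57 kg)
23 kg → truck 4 (remaining 34 kg)
4 trucks × 150 kg = 600 kg; used 474 kg; unused 126 kg.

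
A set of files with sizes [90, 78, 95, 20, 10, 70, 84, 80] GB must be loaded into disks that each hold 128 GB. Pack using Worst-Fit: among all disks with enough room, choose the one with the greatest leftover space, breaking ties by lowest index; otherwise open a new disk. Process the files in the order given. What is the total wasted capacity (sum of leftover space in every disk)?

disk 1: place 90 GB, 38 GB left
disk 2: place 78 GB, 50 GB left
disk 3: place 95 GB, 33 GB left
disk 2: place 20 GB, 30 GB left
disk 1: place 10 GB, 28 GB left
disk 4: place 70 GB, 58 GB left
disk 5: place 84 GB, 44 GB left
disk 6: place 80 GB, 48 GB left
6 disks × 128 GB = 768 GB; used 527 GB; unused 241 GB.

241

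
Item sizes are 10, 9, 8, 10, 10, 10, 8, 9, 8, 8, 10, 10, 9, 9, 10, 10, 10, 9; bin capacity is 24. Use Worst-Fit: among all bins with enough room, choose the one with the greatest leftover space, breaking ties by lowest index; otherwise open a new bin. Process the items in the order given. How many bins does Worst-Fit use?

9 bins

bin 1: place 10, 14 left
bin 1: place 9, 5 left
bin 2: place 8, 16 left
bin 2: place 10, 6 left
bin 3: place 10, 14 left
bin 3: place 10, 4 left
bin 4: place 8, 16 left
bin 4: place 9, 7 left
bin 5: place 8, 16 left
bin 5: place 8, 8 left
bin 6: place 10, 14 left
bin 6: place 10, 4 left
bin 7: place 9, 15 left
bin 7: place 9, 6 left
bin 8: place 10, 14 left
bin 8: place 10, 4 left
bin 9: place 10, 14 left
bin 9: place 9, 5 left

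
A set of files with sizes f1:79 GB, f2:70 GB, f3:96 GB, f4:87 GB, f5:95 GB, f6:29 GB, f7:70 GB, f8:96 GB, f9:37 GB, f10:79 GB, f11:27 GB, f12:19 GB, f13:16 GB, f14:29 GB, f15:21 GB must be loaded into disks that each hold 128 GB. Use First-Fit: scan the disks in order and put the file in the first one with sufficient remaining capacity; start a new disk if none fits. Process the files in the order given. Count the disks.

f1 (79 GB) → disk 1 (remaining 49 GB)
f2 (70 GB) → disk 2 (remaining 58 GB)
f3 (96 GB) → disk 3 (remaining 32 GB)
f4 (87 GB) → disk 4 (remaining 41 GB)
f5 (95 GB) → disk 5 (remaining 33 GB)
f6 (29 GB) → disk 1 (remaining 20 GB)
f7 (70 GB) → disk 6 (remaining 58 GB)
f8 (96 GB) → disk 7 (remaining 32 GB)
f9 (37 GB) → disk 2 (remaining 21 GB)
f10 (79 GB) → disk 8 (remaining 49 GB)
f11 (27 GB) → disk 3 (remaining 5 GB)
f12 (19 GB) → disk 1 (remaining 1 GB)
f13 (16 GB) → disk 2 (remaining 5 GB)
f14 (29 GB) → disk 4 (remaining 12 GB)
f15 (21 GB) → disk 5 (remaining 12 GB)

8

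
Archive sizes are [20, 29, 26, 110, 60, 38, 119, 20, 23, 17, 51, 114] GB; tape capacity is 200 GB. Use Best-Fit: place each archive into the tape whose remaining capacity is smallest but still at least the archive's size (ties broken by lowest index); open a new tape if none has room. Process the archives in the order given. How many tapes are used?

20 GB → tape 1 (remaining 180 GB)
29 GB → tape 1 (remaining 151 GB)
26 GB → tape 1 (remaining 125 GB)
110 GB → tape 1 (remaining 15 GB)
60 GB → tape 2 (remaining 140 GB)
38 GB → tape 2 (remaining 102 GB)
119 GB → tape 3 (remaining 81 GB)
20 GB → tape 3 (remaining 61 GB)
23 GB → tape 3 (remaining 38 GB)
17 GB → tape 3 (remaining 21 GB)
51 GB → tape 2 (remaining 51 GB)
114 GB → tape 4 (remaining 86 GB)

4 tapes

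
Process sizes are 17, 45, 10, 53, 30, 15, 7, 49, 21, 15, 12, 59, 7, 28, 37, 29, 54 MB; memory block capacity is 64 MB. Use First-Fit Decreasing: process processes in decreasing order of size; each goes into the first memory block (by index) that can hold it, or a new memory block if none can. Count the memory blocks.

Sorted descending: 59, 54, 53, 49, 45, 37, 30, 29, 28, 21, 17, 15, 15, 12, 10, 7, 7.
Put 59 MB in memory block 1; 5 MB remain.
Put 54 MB in memory block 2; 10 MB remain.
Put 53 MB in memory block 3; 11 MB remain.
Put 49 MB in memory block 4; 15 MB remain.
Put 45 MB in memory block 5; 19 MB remain.
Put 37 MB in memory block 6; 27 MB remain.
Put 30 MB in memory block 7; 34 MB remain.
Put 29 MB in memory block 7; 5 MB remain.
Put 28 MB in memory block 8; 36 MB remain.
Put 21 MB in memory block 6; 6 MB remain.
Put 17 MB in memory block 5; 2 MB remain.
Put 15 MB in memory block 4; 0 MB remain.
Put 15 MB in memory block 8; 21 MB remain.
Put 12 MB in memory block 8; 9 MB remain.
Put 10 MB in memory block 2; 0 MB remain.
Put 7 MB in memory block 3; 4 MB remain.
Put 7 MB in memory block 8; 2 MB remain.

8 memory blocks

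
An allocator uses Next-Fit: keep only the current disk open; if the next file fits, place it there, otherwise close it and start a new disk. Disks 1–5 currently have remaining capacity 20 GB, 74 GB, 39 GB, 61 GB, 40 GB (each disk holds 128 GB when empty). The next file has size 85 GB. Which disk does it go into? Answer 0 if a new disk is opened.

0

Next-Fit only looks at disk 5, which has 40 GB free.
85 GB does not fit, so a new disk is opened.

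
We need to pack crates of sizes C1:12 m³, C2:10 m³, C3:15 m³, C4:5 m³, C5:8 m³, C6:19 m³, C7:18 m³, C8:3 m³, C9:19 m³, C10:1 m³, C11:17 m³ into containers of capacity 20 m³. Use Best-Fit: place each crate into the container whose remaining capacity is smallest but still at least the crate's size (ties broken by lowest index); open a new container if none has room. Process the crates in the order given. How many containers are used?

C1 (12 m³) → container 1 (remaining 8 m³)
C2 (10 m³) → container 2 (remaining 10 m³)
C3 (15 m³) → container 3 (remaining 5 m³)
C4 (5 m³) → container 3 (remaining 0 m³)
C5 (8 m³) → container 1 (remaining 0 m³)
C6 (19 m³) → container 4 (remaining 1 m³)
C7 (18 m³) → container 5 (remaining 2 m³)
C8 (3 m³) → container 2 (remaining 7 m³)
C9 (19 m³) → container 6 (remaining 1 m³)
C10 (1 m³) → container 4 (remaining 0 m³)
C11 (17 m³) → container 7 (remaining 3 m³)

7 containers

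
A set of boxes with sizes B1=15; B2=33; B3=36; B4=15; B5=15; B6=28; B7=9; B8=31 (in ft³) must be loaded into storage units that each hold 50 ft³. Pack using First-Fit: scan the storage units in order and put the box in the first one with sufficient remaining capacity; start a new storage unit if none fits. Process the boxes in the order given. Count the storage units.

5 storage units

B1 (15 ft³) → storage unit 1 (remaining 35 ft³)
B2 (33 ft³) → storage unit 1 (remaining 2 ft³)
B3 (36 ft³) → storage unit 2 (remaining 14 ft³)
B4 (15 ft³) → storage unit 3 (remaining 35 ft³)
B5 (15 ft³) → storage unit 3 (remaining 20 ft³)
B6 (28 ft³) → storage unit 4 (remaining 22 ft³)
B7 (9 ft³) → storage unit 2 (remaining 5 ft³)
B8 (31 ft³) → storage unit 5 (remaining 19 ft³)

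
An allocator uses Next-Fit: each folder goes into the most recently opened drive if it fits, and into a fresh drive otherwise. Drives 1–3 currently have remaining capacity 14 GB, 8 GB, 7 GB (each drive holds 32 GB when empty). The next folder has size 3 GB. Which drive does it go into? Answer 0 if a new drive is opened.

Next-Fit only looks at drive 3, which has 7 GB free.
3 GB fits there.

3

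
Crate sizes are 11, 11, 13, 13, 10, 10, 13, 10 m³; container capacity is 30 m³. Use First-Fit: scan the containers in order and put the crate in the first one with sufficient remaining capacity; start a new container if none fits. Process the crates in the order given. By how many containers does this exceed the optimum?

0

First-Fit: [11,11] [13,13] [10,10,10] [13] → 4 containers.
Total size 91 m³; any packing needs at least ⌈91/30⌉ = 4 containers.
So 4 is already optimal.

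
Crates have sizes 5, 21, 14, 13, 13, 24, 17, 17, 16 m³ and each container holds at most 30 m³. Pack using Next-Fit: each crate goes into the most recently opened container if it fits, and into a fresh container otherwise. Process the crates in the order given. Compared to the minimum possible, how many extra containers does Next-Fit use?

Next-Fit: [5,21] [14,13] [13] [24] [17] [17] [16] → 7 containers.
Total size 140 m³; any packing needs at least ⌈140/30⌉ = 5 containers.
An optimal packing achieves that bound: [24,5] [21] [17,13] [17,13] [16,14] → 5 containers.
Excess: 7 − 5 = 2.

2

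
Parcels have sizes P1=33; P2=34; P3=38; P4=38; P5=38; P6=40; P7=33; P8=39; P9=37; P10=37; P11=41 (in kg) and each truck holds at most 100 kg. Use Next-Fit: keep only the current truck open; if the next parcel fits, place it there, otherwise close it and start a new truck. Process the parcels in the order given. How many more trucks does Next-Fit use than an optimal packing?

Next-Fit: [33,34] [38,38] [38,40] [33,39] [37,37] [41] → 6 trucks.
Total size 408 kg; any packing needs at least ⌈408/100⌉ = 5 trucks.
An optimal packing achieves that bound: [41,40] [39,38] [38,38] [37,37] [34,33,33] → 5 trucks.
Excess: 6 − 5 = 1.

1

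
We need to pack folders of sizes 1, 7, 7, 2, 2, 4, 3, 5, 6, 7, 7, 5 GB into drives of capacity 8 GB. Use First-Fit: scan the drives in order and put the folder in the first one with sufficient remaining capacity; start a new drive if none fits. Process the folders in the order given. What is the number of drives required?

8

drive 1: place 1 GB, 7 GB left
drive 1: place 7 GB, 0 GB left
drive 2: place 7 GB, 1 GB left
drive 3: place 2 GB, 6 GB left
drive 3: place 2 GB, 4 GB left
drive 3: place 4 GB, 0 GB left
drive 4: place 3 GB, 5 GB left
drive 4: place 5 GB, 0 GB left
drive 5: place 6 GB, 2 GB left
drive 6: place 7 GB, 1 GB left
drive 7: place 7 GB, 1 GB left
drive 8: place 5 GB, 3 GB left
Final drives: [1,7] [7] [2,2,4] [3,5] [6] [7] [7] [5].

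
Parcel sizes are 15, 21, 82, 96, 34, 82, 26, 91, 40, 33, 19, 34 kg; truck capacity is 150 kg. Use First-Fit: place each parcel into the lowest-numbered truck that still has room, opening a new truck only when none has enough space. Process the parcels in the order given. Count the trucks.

5

truck 1: place 15 kg, 135 kg left
truck 1: place 21 kg, 114 kg left
truck 1: place 82 kg, 32 kg left
truck 2: place 96 kg, 54 kg left
truck 2: place 34 kg, 20 kg left
truck 3: place 82 kg, 68 kg left
truck 1: place 26 kg, 6 kg left
truck 4: place 91 kg, 59 kg left
truck 3: place 40 kg, 28 kg left
truck 4: place 33 kg, 26 kg left
truck 2: place 19 kg, 1 kg left
truck 5: place 34 kg, 116 kg left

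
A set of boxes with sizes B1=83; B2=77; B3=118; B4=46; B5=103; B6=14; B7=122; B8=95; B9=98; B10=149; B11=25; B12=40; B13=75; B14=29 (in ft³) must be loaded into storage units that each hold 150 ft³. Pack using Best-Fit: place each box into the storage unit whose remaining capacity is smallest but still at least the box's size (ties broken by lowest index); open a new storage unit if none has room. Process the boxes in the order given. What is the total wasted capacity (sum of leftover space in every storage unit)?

Put B1 (83 ft³) in storage unit 1; 67 ft³ remain.
Put B2 (77 ft³) in storage unit 2; 73 ft³ remain.
Put B3 (118 ft³) in storage unit 3; 32 ft³ remain.
Put B4 (46 ft³) in storage unit 1; 21 ft³ remain.
Put B5 (103 ft³) in storage unit 4; 47 ft³ remain.
Put B6 (14 ft³) in storage unit 1; 7 ft³ remain.
Put B7 (122 ft³) in storage unit 5; 28 ft³ remain.
Put B8 (95 ft³) in storage unit 6; 55 ft³ remain.
Put B9 (98 ft³) in storage unit 7; 52 ft³ remain.
Put B10 (149 ft³) in storage unit 8; 1 ft³ remain.
Put B11 (25 ft³) in storage unit 5; 3 ft³ remain.
Put B12 (40 ft³) in storage unit 4; 7 ft³ remain.
Put B13 (75 ft³) in storage unit 9; 75 ft³ remain.
Put B14 (29 ft³) in storage unit 3; 3 ft³ remain.
9 storage units × 150 ft³ = 1350 ft³; used 1074 ft³; unused 276 ft³.

276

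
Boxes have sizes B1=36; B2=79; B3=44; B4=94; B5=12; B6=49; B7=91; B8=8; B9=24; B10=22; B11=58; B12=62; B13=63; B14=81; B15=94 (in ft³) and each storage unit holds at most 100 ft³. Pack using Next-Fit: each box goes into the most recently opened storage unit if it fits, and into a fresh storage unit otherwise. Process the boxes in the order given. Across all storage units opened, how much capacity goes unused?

383

storage unit 1: place B1 (36 ft³), 64 ft³ left
storage unit 2: place B2 (79 ft³), 21 ft³ left
storage unit 3: place B3 (44 ft³), 56 ft³ left
storage unit 4: place B4 (94 ft³), 6 ft³ left
storage unit 5: place B5 (12 ft³), 88 ft³ left
storage unit 5: place B6 (49 ft³), 39 ft³ left
storage unit 6: place B7 (91 ft³), 9 ft³ left
storage unit 6: place B8 (8 ft³), 1 ft³ left
storage unit 7: place B9 (24 ft³), 76 ft³ left
storage unit 7: place B10 (22 ft³), 54 ft³ left
storage unit 8: place B11 (58 ft³), 42 ft³ left
storage unit 9: place B12 (62 ft³), 38 ft³ left
storage unit 10: place B13 (63 ft³), 37 ft³ left
storage unit 11: place B14 (81 ft³), 19 ft³ left
storage unit 12: place B15 (94 ft³), 6 ft³ left
12 storage units × 100 ft³ = 1200 ft³; used 817 ft³; unused 383 ft³.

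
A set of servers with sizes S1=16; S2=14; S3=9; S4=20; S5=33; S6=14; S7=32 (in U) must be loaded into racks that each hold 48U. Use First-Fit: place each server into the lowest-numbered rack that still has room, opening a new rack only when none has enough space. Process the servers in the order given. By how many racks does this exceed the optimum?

1

First-Fit: [16,14,9] [20,14] [33] [32] → 4 racks.
Total size 138U; any packing needs at least ⌈138/48⌉ = 3 racks.
An optimal packing achieves that bound: [33,14] [32,16] [20,14,9] → 3 racks.
Excess: 4 − 3 = 1.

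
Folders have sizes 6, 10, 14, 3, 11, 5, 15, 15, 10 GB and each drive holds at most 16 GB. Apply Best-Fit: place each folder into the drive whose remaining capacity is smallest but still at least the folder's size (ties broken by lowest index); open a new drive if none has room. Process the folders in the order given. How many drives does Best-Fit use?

6 GB → drive 1 (remaining 10 GB)
10 GB → drive 1 (remaining 0 GB)
14 GB → drive 2 (remaining 2 GB)
3 GB → drive 3 (remaining 13 GB)
11 GB → drive 3 (remaining 2 GB)
5 GB → drive 4 (remaining 11 GB)
15 GB → drive 5 (remaining 1 GB)
15 GB → drive 6 (remaining 1 GB)
10 GB → drive 4 (remaining 1 GB)

6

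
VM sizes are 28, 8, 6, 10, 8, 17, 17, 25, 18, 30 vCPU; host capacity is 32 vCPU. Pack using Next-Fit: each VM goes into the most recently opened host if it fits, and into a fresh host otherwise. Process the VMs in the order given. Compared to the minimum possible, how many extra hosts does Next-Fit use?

1

Next-Fit: [28] [8,6,10,8] [17] [17] [25] [18] [30] → 7 hosts.
Total size 167 vCPU; any packing needs at least ⌈167/32⌉ = 6 hosts.
An optimal packing achieves that bound: [30] [28] [25,6] [18,10] [17,8] [17,8] → 6 hosts.
Excess: 7 − 6 = 1.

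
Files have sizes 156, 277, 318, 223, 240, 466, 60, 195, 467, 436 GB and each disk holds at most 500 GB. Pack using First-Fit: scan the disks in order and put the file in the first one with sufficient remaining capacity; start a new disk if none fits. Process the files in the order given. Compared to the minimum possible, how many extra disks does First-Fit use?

1

First-Fit: [156,277,60] [318] [223,240] [466] [195] [467] [436] → 7 disks.
Total size 2838 GB; any packing needs at least ⌈2838/500⌉ = 6 disks.
An optimal packing achieves that bound: [467] [466] [436,60] [318,156] [277,223] [240,195] → 6 disks.
Excess: 7 − 6 = 1.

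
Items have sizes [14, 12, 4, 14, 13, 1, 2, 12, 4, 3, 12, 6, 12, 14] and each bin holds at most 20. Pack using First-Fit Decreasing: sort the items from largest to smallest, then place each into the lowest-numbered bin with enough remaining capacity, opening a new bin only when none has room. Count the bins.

Sorted descending: 14, 14, 14, 13, 12, 12, 12, 12, 6, 4, 4, 3, 2, 1.
Put 14 in bin 1; 6 remain.
Put 14 in bin 2; 6 remain.
Put 14 in bin 3; 6 remain.
Put 13 in bin 4; 7 remain.
Put 12 in bin 5; 8 remain.
Put 12 in bin 6; 8 remain.
Put 12 in bin 7; 8 remain.
Put 12 in bin 8; 8 remain.
Put 6 in bin 1; 0 remain.
Put 4 in bin 2; 2 remain.
Put 4 in bin 3; 2 remain.
Put 3 in bin 4; 4 remain.
Put 2 in bin 2; 0 remain.
Put 1 in bin 3; 1 remain.

8 bins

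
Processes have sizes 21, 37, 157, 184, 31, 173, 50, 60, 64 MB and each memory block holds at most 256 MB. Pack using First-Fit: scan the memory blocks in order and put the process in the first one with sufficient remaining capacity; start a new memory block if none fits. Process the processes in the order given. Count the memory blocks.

4 memory blocks

memory block 1: place 21 MB, 235 MB left
memory block 1: place 37 MB, 198 MB left
memory block 1: place 157 MB, 41 MB left
memory block 2: place 184 MB, 72 MB left
memory block 1: place 31 MB, 10 MB left
memory block 3: place 173 MB, 83 MB left
memory block 2: place 50 MB, 22 MB left
memory block 3: place 60 MB, 23 MB left
memory block 4: place 64 MB, 192 MB left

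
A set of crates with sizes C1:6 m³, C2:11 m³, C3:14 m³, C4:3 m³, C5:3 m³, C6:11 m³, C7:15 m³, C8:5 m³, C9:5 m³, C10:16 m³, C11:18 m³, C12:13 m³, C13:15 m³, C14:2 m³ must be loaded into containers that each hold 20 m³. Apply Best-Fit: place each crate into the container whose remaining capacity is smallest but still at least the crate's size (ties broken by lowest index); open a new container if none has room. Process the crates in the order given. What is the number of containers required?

C1 (6 m³) → container 1 (remaining 14 m³)
C2 (11 m³) → container 1 (remaining 3 m³)
C3 (14 m³) → container 2 (remaining 6 m³)
C4 (3 m³) → container 1 (remaining 0 m³)
C5 (3 m³) → container 2 (remaining 3 m³)
C6 (11 m³) → container 3 (remaining 9 m³)
C7 (15 m³) → container 4 (remaining 5 m³)
C8 (5 m³) → container 4 (remaining 0 m³)
C9 (5 m³) → container 3 (remaining 4 m³)
C10 (16 m³) → container 5 (remaining 4 m³)
C11 (18 m³) → container 6 (remaining 2 m³)
C12 (13 m³) → container 7 (remaining 7 m³)
C13 (15 m³) → container 8 (remaining 5 m³)
C14 (2 m³) → container 6 (remaining 0 m³)
Final containers: [6,11,3] [14,3] [11,5] [15,5] [16] [18,2] [13] [15].

8 containers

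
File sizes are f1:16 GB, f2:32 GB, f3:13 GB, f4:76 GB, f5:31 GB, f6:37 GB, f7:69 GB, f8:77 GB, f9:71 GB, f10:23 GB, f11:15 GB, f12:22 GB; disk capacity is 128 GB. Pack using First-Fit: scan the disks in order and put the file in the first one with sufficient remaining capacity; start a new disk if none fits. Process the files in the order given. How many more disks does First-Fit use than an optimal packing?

First-Fit: [16,32,13,31,23] [76,37,15] [69,22] [77] [71] → 5 disks.
Total size 482 GB; any packing needs at least ⌈482/128⌉ = 4 disks.
An optimal packing achieves that bound: [77,37,13] [76,32,16] [71,31,23] [69,22,15] → 4 disks.
Excess: 5 − 4 = 1.

1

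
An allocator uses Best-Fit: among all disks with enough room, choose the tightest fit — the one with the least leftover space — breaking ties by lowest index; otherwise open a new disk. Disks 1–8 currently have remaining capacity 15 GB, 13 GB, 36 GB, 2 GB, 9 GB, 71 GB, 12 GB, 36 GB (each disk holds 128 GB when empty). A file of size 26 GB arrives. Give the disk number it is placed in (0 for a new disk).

Disks with room: disk 3 (36 GB), disk 6 (71 GB), disk 8 (36 GB).
Tightest fit is disk 3 with 36 GB free.

3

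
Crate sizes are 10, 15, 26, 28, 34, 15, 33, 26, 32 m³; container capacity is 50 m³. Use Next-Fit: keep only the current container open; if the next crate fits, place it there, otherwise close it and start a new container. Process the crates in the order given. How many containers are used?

7

10 m³ → container 1 (remaining 40 m³)
15 m³ → container 1 (remaining 25 m³)
26 m³ → container 2 (remaining 24 m³)
28 m³ → container 3 (remaining 22 m³)
34 m³ → container 4 (remaining 16 m³)
15 m³ → container 4 (remaining 1 m³)
33 m³ → container 5 (remaining 17 m³)
26 m³ → container 6 (remaining 24 m³)
32 m³ → container 7 (remaining 18 m³)
Final containers: [10,15] [26] [28] [34,15] [33] [26] [32].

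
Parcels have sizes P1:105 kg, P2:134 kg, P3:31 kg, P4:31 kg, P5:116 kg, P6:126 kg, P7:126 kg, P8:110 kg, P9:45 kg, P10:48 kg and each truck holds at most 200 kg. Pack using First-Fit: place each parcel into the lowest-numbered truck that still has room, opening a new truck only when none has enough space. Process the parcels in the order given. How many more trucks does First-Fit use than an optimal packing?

First-Fit: [105,31,31] [134,45] [116,48] [126] [126] [110] → 6 trucks.
6 parcels exceed 100 kg (half the capacity), and no two of those can share a truck, so at least 6 trucks are needed.
So 6 is already optimal.

0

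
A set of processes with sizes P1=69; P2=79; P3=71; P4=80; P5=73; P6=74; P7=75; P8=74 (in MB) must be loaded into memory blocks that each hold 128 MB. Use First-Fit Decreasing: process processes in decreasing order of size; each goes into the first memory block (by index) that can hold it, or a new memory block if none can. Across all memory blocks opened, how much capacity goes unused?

Sorted descending: 80, 79, 75, 74, 74, 73, 71, 69.
memory block 1: place 80 MB, 48 MB left
memory block 2: place 79 MB, 49 MB left
memory block 3: place 75 MB, 53 MB left
memory block 4: place 74 MB, 54 MB left
memory block 5: place 74 MB, 54 MB left
memory block 6: place 73 MB, 55 MB left
memory block 7: place 71 MB, 57 MB left
memory block 8: place 69 MB, 59 MB left
8 memory blocks × 128 MB = 1024 MB; used 595 MB; unused 429 MB.

429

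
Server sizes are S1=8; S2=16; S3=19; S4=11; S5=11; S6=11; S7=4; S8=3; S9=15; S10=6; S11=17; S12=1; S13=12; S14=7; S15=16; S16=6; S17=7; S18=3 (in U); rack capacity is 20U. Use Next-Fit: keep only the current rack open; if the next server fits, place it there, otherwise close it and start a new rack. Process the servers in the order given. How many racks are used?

S1 (8U) → rack 1 (remaining 12U)
S2 (16U) → rack 2 (remaining 4U)
S3 (19U) → rack 3 (remaining 1U)
S4 (11U) → rack 4 (remaining 9U)
S5 (11U) → rack 5 (remaining 9U)
S6 (11U) → rack 6 (remaining 9U)
S7 (4U) → rack 6 (remaining 5U)
S8 (3U) → rack 6 (remaining 2U)
S9 (15U) → rack 7 (remaining 5U)
S10 (6U) → rack 8 (remaining 14U)
S11 (17U) → rack 9 (remaining 3U)
S12 (1U) → rack 9 (remaining 2U)
S13 (12U) → rack 10 (remaining 8U)
S14 (7U) → rack 10 (remaining 1U)
S15 (16U) → rack 11 (remaining 4U)
S16 (6U) → rack 12 (remaining 14U)
S17 (7U) → rack 12 (remaining 7U)
S18 (3U) → rack 12 (remaining 4U)

12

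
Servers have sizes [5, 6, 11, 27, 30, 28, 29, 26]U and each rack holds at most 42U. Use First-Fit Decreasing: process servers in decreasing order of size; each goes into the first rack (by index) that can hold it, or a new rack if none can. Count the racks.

Sorted descending: 30, 29, 28, 27, 26, 11, 6, 5.
Put 30U in rack 1; 12U remain.
Put 29U in rack 2; 13U remain.
Put 28U in rack 3; 14U remain.
Put 27U in rack 4; 15U remain.
Put 26U in rack 5; 16U remain.
Put 11U in rack 1; 1U remain.
Put 6U in rack 2; 7U remain.
Put 5U in rack 2; 2U remain.

5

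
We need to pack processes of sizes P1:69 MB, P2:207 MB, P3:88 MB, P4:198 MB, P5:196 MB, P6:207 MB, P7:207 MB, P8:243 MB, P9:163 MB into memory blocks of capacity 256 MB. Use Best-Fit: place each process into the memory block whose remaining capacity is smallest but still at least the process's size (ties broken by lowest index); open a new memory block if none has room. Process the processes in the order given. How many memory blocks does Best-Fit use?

memory block 1: place P1 (69 MB), 187 MB left
memory block 2: place P2 (207 MB), 49 MB left
memory block 1: place P3 (88 MB), 99 MB left
memory block 3: place P4 (198 MB), 58 MB left
memory block 4: place P5 (196 MB), 60 MB left
memory block 5: place P6 (207 MB), 49 MB left
memory block 6: place P7 (207 MB), 49 MB left
memory block 7: place P8 (243 MB), 13 MB left
memory block 8: place P9 (163 MB), 93 MB left

8 memory blocks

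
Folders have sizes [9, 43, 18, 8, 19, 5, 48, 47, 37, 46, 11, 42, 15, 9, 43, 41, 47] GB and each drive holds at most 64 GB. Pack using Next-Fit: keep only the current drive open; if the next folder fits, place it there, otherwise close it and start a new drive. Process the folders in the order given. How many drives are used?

10 drives

drive 1: place 9 GB, 55 GB left
drive 1: place 43 GB, 12 GB left
drive 2: place 18 GB, 46 GB left
drive 2: place 8 GB, 38 GB left
drive 2: place 19 GB, 19 GB left
drive 2: place 5 GB, 14 GB left
drive 3: place 48 GB, 16 GB left
drive 4: place 47 GB, 17 GB left
drive 5: place 37 GB, 27 GB left
drive 6: place 46 GB, 18 GB left
drive 6: place 11 GB, 7 GB left
drive 7: place 42 GB, 22 GB left
drive 7: place 15 GB, 7 GB left
drive 8: place 9 GB, 55 GB left
drive 8: place 43 GB, 12 GB left
drive 9: place 41 GB, 23 GB left
drive 10: place 47 GB, 17 GB left
Final drives: [9,43] [18,8,19,5] [48] [47] [37] [46,11] [42,15] [9,43] [41] [47].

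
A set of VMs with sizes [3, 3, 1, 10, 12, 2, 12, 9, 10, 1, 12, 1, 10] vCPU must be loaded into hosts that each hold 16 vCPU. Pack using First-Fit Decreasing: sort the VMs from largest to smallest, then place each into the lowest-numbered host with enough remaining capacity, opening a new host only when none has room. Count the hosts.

7

Sorted descending: 12, 12, 12, 10, 10, 10, 9, 3, 3, 2, 1, 1, 1.
12 vCPU → host 1 (remaining 4 vCPU)
12 vCPU → host 2 (remaining 4 vCPU)
12 vCPU → host 3 (remaining 4 vCPU)
10 vCPU → host 4 (remaining 6 vCPU)
10 vCPU → host 5 (remaining 6 vCPU)
10 vCPU → host 6 (remaining 6 vCPU)
9 vCPU → host 7 (remaining 7 vCPU)
3 vCPU → host 1 (remaining 1 vCPU)
3 vCPU → host 2 (remaining 1 vCPU)
2 vCPU → host 3 (remaining 2 vCPU)
1 vCPU → host 1 (remaining 0 vCPU)
1 vCPU → host 2 (remaining 0 vCPU)
1 vCPU → host 3 (remaining 1 vCPU)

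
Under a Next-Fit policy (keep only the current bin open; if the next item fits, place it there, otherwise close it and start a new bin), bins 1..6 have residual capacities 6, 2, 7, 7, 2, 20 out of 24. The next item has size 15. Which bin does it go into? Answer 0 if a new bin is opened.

Next-Fit only looks at bin 6, which has 20 free.
15 fits there.

6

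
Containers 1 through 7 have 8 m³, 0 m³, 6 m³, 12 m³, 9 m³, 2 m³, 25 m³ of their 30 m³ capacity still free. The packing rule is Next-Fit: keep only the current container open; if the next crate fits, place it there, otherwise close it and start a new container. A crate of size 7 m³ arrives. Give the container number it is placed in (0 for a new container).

7

Next-Fit only looks at container 7, which has 25 m³ free.
7 m³ fits there.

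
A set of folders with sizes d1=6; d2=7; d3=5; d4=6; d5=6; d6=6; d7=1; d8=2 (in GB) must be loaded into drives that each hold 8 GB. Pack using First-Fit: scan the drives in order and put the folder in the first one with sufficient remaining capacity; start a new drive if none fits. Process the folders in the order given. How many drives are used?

6

Put d1 (6 GB) in drive 1; 2 GB remain.
Put d2 (7 GB) in drive 2; 1 GB remain.
Put d3 (5 GB) in drive 3; 3 GB remain.
Put d4 (6 GB) in drive 4; 2 GB remain.
Put d5 (6 GB) in drive 5; 2 GB remain.
Put d6 (6 GB) in drive 6; 2 GB remain.
Put d7 (1 GB) in drive 1; 1 GB remain.
Put d8 (2 GB) in drive 3; 1 GB remain.
Final drives: [6,1] [7] [5,2] [6] [6] [6].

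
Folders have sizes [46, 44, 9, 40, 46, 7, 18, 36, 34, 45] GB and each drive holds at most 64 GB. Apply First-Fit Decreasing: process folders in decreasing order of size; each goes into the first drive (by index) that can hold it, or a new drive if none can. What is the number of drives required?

7

Sorted descending: 46, 46, 45, 44, 40, 36, 34, 18, 9, 7.
drive 1: place 46 GB, 18 GB left
drive 2: place 46 GB, 18 GB left
drive 3: place 45 GB, 19 GB left
drive 4: place 44 GB, 20 GB left
drive 5: place 40 GB, 24 GB left
drive 6: place 36 GB, 28 GB left
drive 7: place 34 GB, 30 GB left
drive 1: place 18 GB, 0 GB left
drive 2: place 9 GB, 9 GB left
drive 2: place 7 GB, 2 GB left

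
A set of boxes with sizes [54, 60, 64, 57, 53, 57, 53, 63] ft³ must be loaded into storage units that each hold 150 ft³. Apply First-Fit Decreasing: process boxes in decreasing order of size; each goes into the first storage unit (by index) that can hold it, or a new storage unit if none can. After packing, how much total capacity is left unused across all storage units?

Sorted descending: 64, 63, 60, 57, 57, 54, 53, 53.
64 ft³ → storage unit 1 (remaining 86 ft³)
63 ft³ → storage unit 1 (remaining 23 ft³)
60 ft³ → storage unit 2 (remaining 90 ft³)
57 ft³ → storage unit 2 (remaining 33 ft³)
57 ft³ → storage unit 3 (remaining 93 ft³)
54 ft³ → storage unit 3 (remaining 39 ft³)
53 ft³ → storage unit 4 (remaining 97 ft³)
53 ft³ → storage unit 4 (remaining 44 ft³)
4 storage units × 150 ft³ = 600 ft³; used 461 ft³; unused 139 ft³.

139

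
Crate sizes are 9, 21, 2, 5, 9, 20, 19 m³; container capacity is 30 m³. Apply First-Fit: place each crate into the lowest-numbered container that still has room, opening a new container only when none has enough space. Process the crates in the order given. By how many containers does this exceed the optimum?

First-Fit: [9,21] [2,5,9] [20] [19] → 4 containers.
Total size 85 m³; any packing needs at least ⌈85/30⌉ = 3 containers.
An optimal packing achieves that bound: [21,9] [20,9] [19,5,2] → 3 containers.
Excess: 4 − 3 = 1.

1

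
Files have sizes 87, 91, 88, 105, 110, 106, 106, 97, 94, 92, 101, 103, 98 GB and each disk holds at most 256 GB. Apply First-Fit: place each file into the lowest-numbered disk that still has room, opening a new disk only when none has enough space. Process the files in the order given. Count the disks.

7

87 GB → disk 1 (remaining 169 GB)
91 GB → disk 1 (remaining 78 GB)
88 GB → disk 2 (remaining 168 GB)
105 GB → disk 2 (remaining 63 GB)
110 GB → disk 3 (remaining 146 GB)
106 GB → disk 3 (remaining 40 GB)
106 GB → disk 4 (remaining 150 GB)
97 GB → disk 4 (remaining 53 GB)
94 GB → disk 5 (remaining 162 GB)
92 GB → disk 5 (remaining 70 GB)
101 GB → disk 6 (remaining 155 GB)
103 GB → disk 6 (remaining 52 GB)
98 GB → disk 7 (remaining 158 GB)
Final disks: [87,91] [88,105] [110,106] [106,97] [94,92] [101,103] [98].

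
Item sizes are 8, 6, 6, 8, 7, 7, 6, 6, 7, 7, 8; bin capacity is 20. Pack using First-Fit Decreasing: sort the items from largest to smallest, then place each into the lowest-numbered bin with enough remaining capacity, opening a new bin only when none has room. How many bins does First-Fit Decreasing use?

5

Sorted descending: 8, 8, 8, 7, 7, 7, 7, 6, 6, 6, 6.
8 → bin 1 (remaining 12)
8 → bin 1 (remaining 4)
8 → bin 2 (remaining 12)
7 → bin 2 (remaining 5)
7 → bin 3 (remaining 13)
7 → bin 3 (remaining 6)
7 → bin 4 (remaining 13)
6 → bin 3 (remaining 0)
6 → bin 4 (remaining 7)
6 → bin 4 (remaining 1)
6 → bin 5 (remaining 14)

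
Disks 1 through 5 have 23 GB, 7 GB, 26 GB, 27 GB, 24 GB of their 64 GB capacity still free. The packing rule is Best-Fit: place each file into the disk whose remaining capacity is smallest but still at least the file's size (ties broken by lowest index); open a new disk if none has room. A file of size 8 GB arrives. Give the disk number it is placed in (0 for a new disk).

1

Disks with room: disk 1 (23 GB), disk 3 (26 GB), disk 4 (27 GB), disk 5 (24 GB).
Tightest fit is disk 1 with 23 GB free.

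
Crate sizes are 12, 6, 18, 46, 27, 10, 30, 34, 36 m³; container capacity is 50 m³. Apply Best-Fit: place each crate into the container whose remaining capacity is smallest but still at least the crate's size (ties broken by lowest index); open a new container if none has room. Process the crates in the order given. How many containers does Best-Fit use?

12 m³ → container 1 (remaining 38 m³)
6 m³ → container 1 (remaining 32 m³)
18 m³ → container 1 (remaining 14 m³)
46 m³ → container 2 (remaining 4 m³)
27 m³ → container 3 (remaining 23 m³)
10 m³ → container 1 (remaining 4 m³)
30 m³ → container 4 (remaining 20 m³)
34 m³ → container 5 (remaining 16 m³)
36 m³ → container 6 (remaining 14 m³)
Final containers: [12,6,18,10] [46] [27] [30] [34] [36].

6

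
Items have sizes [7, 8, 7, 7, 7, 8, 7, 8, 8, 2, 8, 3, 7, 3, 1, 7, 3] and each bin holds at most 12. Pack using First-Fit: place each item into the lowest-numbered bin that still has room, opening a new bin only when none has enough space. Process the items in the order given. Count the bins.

Put 7 in bin 1; 5 remain.
Put 8 in bin 2; 4 remain.
Put 7 in bin 3; 5 remain.
Put 7 in bin 4; 5 remain.
Put 7 in bin 5; 5 remain.
Put 8 in bin 6; 4 remain.
Put 7 in bin 7; 5 remain.
Put 8 in bin 8; 4 remain.
Put 8 in bin 9; 4 remain.
Put 2 in bin 1; 3 remain.
Put 8 in bin 10; 4 remain.
Put 3 in bin 1; 0 remain.
Put 7 in bin 11; 5 remain.
Put 3 in bin 2; 1 remain.
Put 1 in bin 2; 0 remain.
Put 7 in bin 12; 5 remain.
Put 3 in bin 3; 2 remain.

12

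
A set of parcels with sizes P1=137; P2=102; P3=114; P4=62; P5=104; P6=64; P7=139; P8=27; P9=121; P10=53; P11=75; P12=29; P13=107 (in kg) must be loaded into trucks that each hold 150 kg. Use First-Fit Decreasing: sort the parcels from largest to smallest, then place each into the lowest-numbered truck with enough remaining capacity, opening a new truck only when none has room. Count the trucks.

Sorted descending: 139, 137, 121, 114, 107, 104, 102, 75, 64, 62, 53, 29, 27.
139 kg → truck 1 (remaining 11 kg)
137 kg → truck 2 (remaining 13 kg)
121 kg → truck 3 (remaining 29 kg)
114 kg → truck 4 (remaining 36 kg)
107 kg → truck 5 (remaining 43 kg)
104 kg → truck 6 (remaining 46 kg)
102 kg → truck 7 (remaining 48 kg)
75 kg → truck 8 (remaining 75 kg)
64 kg → truck 8 (remaining 11 kg)
62 kg → truck 9 (remaining 88 kg)
53 kg → truck 9 (remaining 35 kg)
29 kg → truck 3 (remaining 0 kg)
27 kg → truck 4 (remaining 9 kg)
Final trucks: [139] [137] [121,29] [114,27] [107] [104] [102] [75,64] [62,53].

9 trucks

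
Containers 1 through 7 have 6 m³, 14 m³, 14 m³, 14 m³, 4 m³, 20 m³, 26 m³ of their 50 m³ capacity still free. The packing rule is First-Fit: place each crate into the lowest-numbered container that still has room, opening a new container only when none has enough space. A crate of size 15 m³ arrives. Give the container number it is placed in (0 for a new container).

6

Containers with room: container 6 (20 m³), container 7 (26 m³).
The first with room is container 6.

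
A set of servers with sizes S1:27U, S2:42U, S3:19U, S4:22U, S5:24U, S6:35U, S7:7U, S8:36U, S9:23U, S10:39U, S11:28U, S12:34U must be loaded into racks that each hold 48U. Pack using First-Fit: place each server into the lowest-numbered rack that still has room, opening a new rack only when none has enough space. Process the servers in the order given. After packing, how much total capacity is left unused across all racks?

96

S1 (27U) → rack 1 (remaining 21U)
S2 (42U) → rack 2 (remaining 6U)
S3 (19U) → rack 1 (remaining 2U)
S4 (22U) → rack 3 (remaining 26U)
S5 (24U) → rack 3 (remaining 2U)
S6 (35U) → rack 4 (remaining 13U)
S7 (7U) → rack 4 (remaining 6U)
S8 (36U) → rack 5 (remaining 12U)
S9 (23U) → rack 6 (remaining 25U)
S10 (39U) → rack 7 (remaining 9U)
S11 (28U) → rack 8 (remaining 20U)
S12 (34U) → rack 9 (remaining 14U)
9 racks × 48U = 432U; used 336U; unused 96U.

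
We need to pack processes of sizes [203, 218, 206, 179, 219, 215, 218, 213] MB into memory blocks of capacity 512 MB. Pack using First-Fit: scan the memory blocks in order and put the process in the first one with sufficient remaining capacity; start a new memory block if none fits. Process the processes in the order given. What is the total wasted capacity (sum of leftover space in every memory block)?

377

203 MB → memory block 1 (remaining 309 MB)
218 MB → memory block 1 (remaining 91 MB)
206 MB → memory block 2 (remaining 306 MB)
179 MB → memory block 2 (remaining 127 MB)
219 MB → memory block 3 (remaining 293 MB)
215 MB → memory block 3 (remaining 78 MB)
218 MB → memory block 4 (remaining 294 MB)
213 MB → memory block 4 (remaining 81 MB)
4 memory blocks × 512 MB = 2048 MB; used 1671 MB; unused 377 MB.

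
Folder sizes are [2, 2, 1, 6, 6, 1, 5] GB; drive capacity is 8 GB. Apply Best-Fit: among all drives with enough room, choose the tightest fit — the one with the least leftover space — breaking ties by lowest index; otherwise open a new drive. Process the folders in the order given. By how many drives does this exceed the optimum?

Best-Fit: [2,2,1] [6,1] [6] [5] → 4 drives.
Total size 23 GB; any packing needs at least ⌈23/8⌉ = 3 drives.
An optimal packing achieves that bound: [6,2] [6,2] [5,1,1] → 3 drives.
Excess: 4 − 3 = 1.

1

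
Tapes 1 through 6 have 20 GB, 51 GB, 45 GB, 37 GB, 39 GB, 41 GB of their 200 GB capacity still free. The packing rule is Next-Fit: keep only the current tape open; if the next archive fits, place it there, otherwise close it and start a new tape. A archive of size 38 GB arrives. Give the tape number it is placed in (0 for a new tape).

Next-Fit only looks at tape 6, which has 41 GB free.
38 GB fits there.

6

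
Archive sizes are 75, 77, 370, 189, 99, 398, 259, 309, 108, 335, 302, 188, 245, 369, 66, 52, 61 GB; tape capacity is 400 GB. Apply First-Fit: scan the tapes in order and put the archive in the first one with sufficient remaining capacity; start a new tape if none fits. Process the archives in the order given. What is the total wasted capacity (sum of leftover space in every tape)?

498

Put 75 GB in tape 1; 325 GB remain.
Put 77 GB in tape 1; 248 GB remain.
Put 370 GB in tape 2; 30 GB remain.
Put 189 GB in tape 1; 59 GB remain.
Put 99 GB in tape 3; 301 GB remain.
Put 398 GB in tape 4; 2 GB remain.
Put 259 GB in tape 3; 42 GB remain.
Put 309 GB in tape 5; 91 GB remain.
Put 108 GB in tape 6; 292 GB remain.
Put 335 GB in tape 7; 65 GB remain.
Put 302 GB in tape 8; 98 GB remain.
Put 188 GB in tape 6; 104 GB remain.
Put 245 GB in tape 9; 155 GB remain.
Put 369 GB in tape 10; 31 GB remain.
Put 66 GB in tape 5; 25 GB remain.
Put 52 GB in tape 1; 7 GB remain.
Put 61 GB in tape 6; 43 GB remain.
10 tapes × 400 GB = 4000 GB; used 3502 GB; unused 498 GB.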